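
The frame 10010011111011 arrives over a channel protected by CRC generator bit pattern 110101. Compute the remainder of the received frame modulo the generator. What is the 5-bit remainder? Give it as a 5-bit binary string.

Modulo-2 division of 10010011111011 by 110101:
  pos 0: 100100 XOR 110101 = 010001
  pos 1: 100011 XOR 110101 = 010110
  pos 2: 101101 XOR 110101 = 011000
  pos 3: 110001 XOR 110101 = 000100
  pos 6: 100110 XOR 110101 = 010011
  pos 7: 100111 XOR 110101 = 010010
  pos 8: 100101 XOR 110101 = 010000
Remainder = 10000 (nonzero — an error is detected).

10000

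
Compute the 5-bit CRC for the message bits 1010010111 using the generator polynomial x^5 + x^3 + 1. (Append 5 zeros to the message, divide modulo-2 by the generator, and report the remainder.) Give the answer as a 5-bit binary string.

10110

Append 5 zeros: 101001011100000. Divide by 101001 (XOR where the leading bit is 1):
  pos 0: 101001 XOR 101001 = 000000
  pos 7: 111000 XOR 101001 = 010001
  pos 8: 100010 XOR 101001 = 001011
Remainder (last 5 bits) = 10110. This is the CRC / FCS.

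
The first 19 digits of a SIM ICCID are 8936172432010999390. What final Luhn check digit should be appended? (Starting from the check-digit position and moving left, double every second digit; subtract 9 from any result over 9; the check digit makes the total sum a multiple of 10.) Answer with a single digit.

Partial digits right→left: 0 9 3 9 9 9 0 1 0 2 3 4 2 7 1 6 3 9 8
Double every second digit counting from the check-digit position (so the 1st, 3rd, 5th, ... of the partial from the right).
  doubled (with −9 where >9): 0 6 9 0 0 6 4 2 6 7 → sum 40
  kept as-is: 9 9 9 1 2 4 7 6 9 → sum 56
Total = 40 + 56 = 96.
Check digit = (10 − (96 mod 10)) mod 10 = 4.

4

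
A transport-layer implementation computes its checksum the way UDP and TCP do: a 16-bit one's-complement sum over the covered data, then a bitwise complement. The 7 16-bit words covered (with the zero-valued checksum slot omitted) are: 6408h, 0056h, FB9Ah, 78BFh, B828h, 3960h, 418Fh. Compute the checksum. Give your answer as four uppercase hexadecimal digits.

One's-complement addition (fold any carry out of bit 15 back into bit 0):
  0x6408 + 0x0056 = 0x0645E
  0x645E + 0xFB9A = 0x15FF8 → wrap carry → 0x5FF9
  0x5FF9 + 0x78BF = 0x0D8B8
  0xD8B8 + 0xB828 = 0x190E0 → wrap carry → 0x90E1
  0x90E1 + 0x3960 = 0x0CA41
  0xCA41 + 0x418F = 0x10BD0 → wrap carry → 0x0BD1
One's-complement sum = 0x0BD1.
Checksum = ~0x0BD1 & 0xFFFF = 0xF42E.

F42E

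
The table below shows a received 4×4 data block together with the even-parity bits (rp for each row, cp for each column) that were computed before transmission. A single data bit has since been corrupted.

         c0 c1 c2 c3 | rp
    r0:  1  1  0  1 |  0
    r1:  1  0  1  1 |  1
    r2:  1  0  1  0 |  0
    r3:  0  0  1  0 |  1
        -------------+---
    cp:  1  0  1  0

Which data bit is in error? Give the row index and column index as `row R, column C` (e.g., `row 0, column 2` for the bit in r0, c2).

Recompute each row's even parity and compare to rp:
  r0: data parity 1, sent rp 0 → mismatch
  r1: data parity 1, sent rp 1 → ok
  r2: data parity 0, sent rp 0 → ok
  r3: data parity 1, sent rp 1 → ok
Recompute each column's even parity and compare to cp:
  c0: data parity 1, sent cp 1 → ok
  c1: data parity 1, sent cp 0 → mismatch
  c2: data parity 1, sent cp 1 → ok
  c3: data parity 0, sent cp 0 → ok
Exactly one row (r0) and one column (c1) fail → the flipped bit is at their intersection.

row 0, column 1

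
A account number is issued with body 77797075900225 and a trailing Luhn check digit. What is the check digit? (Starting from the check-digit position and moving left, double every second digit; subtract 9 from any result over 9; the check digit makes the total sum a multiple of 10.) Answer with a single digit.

Partial digits right→left: 5 2 2 0 0 9 5 7 0 7 9 7 7 7
Double every second digit counting from the check-digit position (so the 1st, 3rd, 5th, ... of the partial from the right).
  doubled (with −9 where >9): 1 4 0 1 0 9 5 → sum 20
  kept as-is: 2 0 9 7 7 7 7 → sum 39
Total = 20 + 39 = 59.
Check digit = (10 − (59 mod 10)) mod 10 = 1.

1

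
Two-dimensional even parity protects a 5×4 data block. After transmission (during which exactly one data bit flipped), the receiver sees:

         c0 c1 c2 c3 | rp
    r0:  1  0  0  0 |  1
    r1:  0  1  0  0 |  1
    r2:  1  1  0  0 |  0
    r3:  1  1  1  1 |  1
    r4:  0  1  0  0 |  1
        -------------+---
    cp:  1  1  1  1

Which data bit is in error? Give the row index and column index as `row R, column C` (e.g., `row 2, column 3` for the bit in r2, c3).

Recompute each row's even parity and compare to rp:
  r0: data parity 1, sent rp 1 → ok
  r1: data parity 1, sent rp 1 → ok
  r2: data parity 0, sent rp 0 → ok
  r3: data parity 0, sent rp 1 → mismatch
  r4: data parity 1, sent rp 1 → ok
Recompute each column's even parity and compare to cp:
  c0: data parity 1, sent cp 1 → ok
  c1: data parity 0, sent cp 1 → mismatch
  c2: data parity 1, sent cp 1 → ok
  c3: data parity 1, sent cp 1 → ok
Exactly one row (r3) and one column (c1) fail → the flipped bit is at their intersection.

row 3, column 1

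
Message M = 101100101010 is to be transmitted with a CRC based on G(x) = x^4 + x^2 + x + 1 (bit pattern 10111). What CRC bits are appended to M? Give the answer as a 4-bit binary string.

Append 4 zeros: 1011001010100000. Divide by 10111 (XOR where the leading bit is 1):
  pos 0: 10110 XOR 10111 = 00001
  pos 4: 10101 XOR 10111 = 00010
  pos 7: 10010 XOR 10111 = 00101
  pos 9: 10100 XOR 10111 = 00011
Remainder (last 4 bits) = 1100. This is the CRC / FCS.

1100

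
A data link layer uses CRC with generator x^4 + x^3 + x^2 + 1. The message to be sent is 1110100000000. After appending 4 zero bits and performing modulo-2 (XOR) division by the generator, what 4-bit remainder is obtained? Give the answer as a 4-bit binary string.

Append 4 zeros: 11101000000000000. Divide by 11101 (XOR where the leading bit is 1):
  pos 0: 11101 XOR 11101 = 00000
Remainder (last 4 bits) = 0000. This is the CRC / FCS.

0000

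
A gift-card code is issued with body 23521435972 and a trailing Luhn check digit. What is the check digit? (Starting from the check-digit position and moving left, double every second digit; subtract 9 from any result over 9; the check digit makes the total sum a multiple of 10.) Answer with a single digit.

3

Partial digits right→left: 2 7 9 5 3 4 1 2 5 3 2
Double every second digit counting from the check-digit position (so the 1st, 3rd, 5th, ... of the partial from the right).
  doubled (with −9 where >9): 4 9 6 2 1 4 → sum 26
  kept as-is: 7 5 4 2 3 → sum 21
Total = 26 + 21 = 47.
Check digit = (10 − (47 mod 10)) mod 10 = 3.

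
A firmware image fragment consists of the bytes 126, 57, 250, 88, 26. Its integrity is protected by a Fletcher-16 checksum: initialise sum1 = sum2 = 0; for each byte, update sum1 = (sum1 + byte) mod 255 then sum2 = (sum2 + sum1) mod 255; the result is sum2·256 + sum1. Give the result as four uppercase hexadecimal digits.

1925

Running sums (mod 255):
  after byte 0 (126): sum1=126, sum2=126
  after byte 1 (57): sum1=183, sum2=54
  after byte 2 (250): sum1=178, sum2=232
  after byte 3 (88): sum1=11, sum2=243
  after byte 4 (26): sum1=37, sum2=25
Checksum = sum2·256 + sum1 = 25·256 + 37 = 6437 = 0x1925.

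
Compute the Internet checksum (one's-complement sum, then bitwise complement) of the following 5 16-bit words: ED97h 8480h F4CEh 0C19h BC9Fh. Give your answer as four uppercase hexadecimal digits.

One's-complement addition (fold any carry out of bit 15 back into bit 0):
  0xED97 + 0x8480 = 0x17217 → wrap carry → 0x7218
  0x7218 + 0xF4CE = 0x166E6 → wrap carry → 0x66E7
  0x66E7 + 0x0C19 = 0x07300
  0x7300 + 0xBC9F = 0x12F9F → wrap carry → 0x2FA0
One's-complement sum = 0x2FA0.
Checksum = ~0x2FA0 & 0xFFFF = 0xD05F.

D05F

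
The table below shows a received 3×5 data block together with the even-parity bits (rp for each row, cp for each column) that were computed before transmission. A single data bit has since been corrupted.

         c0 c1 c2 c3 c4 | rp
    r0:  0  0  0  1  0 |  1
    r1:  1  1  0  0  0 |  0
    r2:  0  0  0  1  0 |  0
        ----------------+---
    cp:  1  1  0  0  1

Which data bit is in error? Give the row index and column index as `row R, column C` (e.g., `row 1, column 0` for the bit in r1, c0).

Recompute each row's even parity and compare to rp:
  r0: data parity 1, sent rp 1 → ok
  r1: data parity 0, sent rp 0 → ok
  r2: data parity 1, sent rp 0 → mismatch
Recompute each column's even parity and compare to cp:
  c0: data parity 1, sent cp 1 → ok
  c1: data parity 1, sent cp 1 → ok
  c2: data parity 0, sent cp 0 → ok
  c3: data parity 0, sent cp 0 → ok
  c4: data parity 0, sent cp 1 → mismatch
Exactly one row (r2) and one column (c4) fail → the flipped bit is at their intersection.

row 2, column 4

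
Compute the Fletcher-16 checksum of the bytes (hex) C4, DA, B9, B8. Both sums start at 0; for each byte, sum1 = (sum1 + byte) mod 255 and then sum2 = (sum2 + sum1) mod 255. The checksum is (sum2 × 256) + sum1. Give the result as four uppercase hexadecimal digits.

CF12

Running sums (mod 255):
  after byte 0 (C4): sum1=196, sum2=196
  after byte 1 (DA): sum1=159, sum2=100
  after byte 2 (B9): sum1=89, sum2=189
  after byte 3 (B8): sum1=18, sum2=207
Checksum = sum2·256 + sum1 = 207·256 + 18 = 53010 = 0xCF12.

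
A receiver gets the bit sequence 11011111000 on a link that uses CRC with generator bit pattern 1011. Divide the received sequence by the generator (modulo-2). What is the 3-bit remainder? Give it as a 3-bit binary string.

001

Modulo-2 division of 11011111000 by 1011:
  pos 0: 1101 XOR 1011 = 0110
  pos 1: 1101 XOR 1011 = 0110
  pos 2: 1101 XOR 1011 = 0110
  pos 3: 1101 XOR 1011 = 0110
  pos 4: 1101 XOR 1011 = 0110
  pos 5: 1100 XOR 1011 = 0111
  pos 6: 1110 XOR 1011 = 0101
  pos 7: 1010 XOR 1011 = 0001
Remainder = 001 (nonzero — an error is detected).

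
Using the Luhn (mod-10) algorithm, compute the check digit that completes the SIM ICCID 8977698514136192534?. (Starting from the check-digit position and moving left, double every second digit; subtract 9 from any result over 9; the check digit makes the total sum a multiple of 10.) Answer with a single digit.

Partial digits right→left: 4 3 5 2 9 1 6 3 1 4 1 5 8 9 6 7 7 9 8
Double every second digit counting from the check-digit position (so the 1st, 3rd, 5th, ... of the partial from the right).
  doubled (with −9 where >9): 8 1 9 3 2 2 7 3 5 7 → sum 47
  kept as-is: 3 2 1 3 4 5 9 7 9 → sum 43
Total = 47 + 43 = 90.
Check digit = (10 − (90 mod 10)) mod 10 = 0.

0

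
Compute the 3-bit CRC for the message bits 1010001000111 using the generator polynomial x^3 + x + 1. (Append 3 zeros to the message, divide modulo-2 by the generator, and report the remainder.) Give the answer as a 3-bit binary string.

001

Append 3 zeros: 1010001000111000. Divide by 1011 (XOR where the leading bit is 1):
  pos 0: 1010 XOR 1011 = 0001
  pos 3: 1001 XOR 1011 = 0010
  pos 5: 1000 XOR 1011 = 0011
  pos 7: 1101 XOR 1011 = 0110
  pos 8: 1101 XOR 1011 = 0110
  pos 9: 1101 XOR 1011 = 0110
  pos 10: 1100 XOR 1011 = 0111
  pos 11: 1110 XOR 1011 = 0101
  pos 12: 1010 XOR 1011 = 0001
Remainder (last 3 bits) = 001. This is the CRC / FCS.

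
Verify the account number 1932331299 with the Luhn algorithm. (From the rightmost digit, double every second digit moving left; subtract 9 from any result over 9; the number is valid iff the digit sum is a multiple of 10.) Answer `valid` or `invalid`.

From the right, keep odd positions and double even positions (subtract 9 from any doubled value over 9):
  doubled (positions 2,4,...): 9 2 6 6 2 → sum 25
  kept (positions 1,3,...): 9 2 3 2 9 → sum 25
Total = 50.
50 mod 10 = 0, so the number is valid.

valid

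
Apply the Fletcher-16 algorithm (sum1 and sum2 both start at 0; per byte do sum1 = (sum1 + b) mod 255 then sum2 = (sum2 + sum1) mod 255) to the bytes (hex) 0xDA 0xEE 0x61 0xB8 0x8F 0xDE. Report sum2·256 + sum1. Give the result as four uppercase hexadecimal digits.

7952

Running sums (mod 255):
  after byte 0 (0xDA): sum1=218, sum2=218
  after byte 1 (0xEE): sum1=201, sum2=164
  after byte 2 (0x61): sum1=43, sum2=207
  after byte 3 (0xB8): sum1=227, sum2=179
  after byte 4 (0x8F): sum1=115, sum2=39
  after byte 5 (0xDE): sum1=82, sum2=121
Checksum = sum2·256 + sum1 = 121·256 + 82 = 31058 = 0x7952.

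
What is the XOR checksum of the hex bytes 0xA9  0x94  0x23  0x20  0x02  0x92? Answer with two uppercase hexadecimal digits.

XOR the bytes together:
  start with 0xA9
  0xA9 ⊕ 0x94 = 0x3D
  0x3D ⊕ 0x23 = 0x1E
  0x1E ⊕ 0x20 = 0x3E
  0x3E ⊕ 0x02 = 0x3C
  0x3C ⊕ 0x92 = 0xAE

AE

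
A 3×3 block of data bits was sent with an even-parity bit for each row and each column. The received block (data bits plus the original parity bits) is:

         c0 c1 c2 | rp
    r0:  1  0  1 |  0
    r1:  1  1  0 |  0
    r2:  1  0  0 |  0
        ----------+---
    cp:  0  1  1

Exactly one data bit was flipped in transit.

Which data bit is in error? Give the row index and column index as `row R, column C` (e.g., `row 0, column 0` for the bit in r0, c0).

Recompute each row's even parity and compare to rp:
  r0: data parity 0, sent rp 0 → ok
  r1: data parity 0, sent rp 0 → ok
  r2: data parity 1, sent rp 0 → mismatch
Recompute each column's even parity and compare to cp:
  c0: data parity 1, sent cp 0 → mismatch
  c1: data parity 1, sent cp 1 → ok
  c2: data parity 1, sent cp 1 → ok
Exactly one row (r2) and one column (c0) fail → the flipped bit is at their intersection.

row 2, column 0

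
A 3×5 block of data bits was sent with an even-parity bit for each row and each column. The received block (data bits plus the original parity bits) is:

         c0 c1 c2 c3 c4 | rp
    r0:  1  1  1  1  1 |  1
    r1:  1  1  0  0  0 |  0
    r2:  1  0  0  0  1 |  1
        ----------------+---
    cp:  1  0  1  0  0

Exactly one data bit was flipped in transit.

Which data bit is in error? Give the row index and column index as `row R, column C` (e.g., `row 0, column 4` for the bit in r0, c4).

row 2, column 3

Recompute each row's even parity and compare to rp:
  r0: data parity 1, sent rp 1 → ok
  r1: data parity 0, sent rp 0 → ok
  r2: data parity 0, sent rp 1 → mismatch
Recompute each column's even parity and compare to cp:
  c0: data parity 1, sent cp 1 → ok
  c1: data parity 0, sent cp 0 → ok
  c2: data parity 1, sent cp 1 → ok
  c3: data parity 1, sent cp 0 → mismatch
  c4: data parity 0, sent cp 0 → ok
Exactly one row (r2) and one column (c3) fail → the flipped bit is at their intersection.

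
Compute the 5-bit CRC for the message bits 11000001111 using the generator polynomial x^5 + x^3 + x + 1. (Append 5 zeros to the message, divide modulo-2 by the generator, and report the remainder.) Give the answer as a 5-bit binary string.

Append 5 zeros: 1100000111100000. Divide by 101011 (XOR where the leading bit is 1):
  pos 0: 110000 XOR 101011 = 011011
  pos 1: 110110 XOR 101011 = 011101
  pos 2: 111011 XOR 101011 = 010000
  pos 3: 100001 XOR 101011 = 001010
  pos 5: 101011 XOR 101011 = 000000
Remainder (last 5 bits) = 00000. This is the CRC / FCS.

00000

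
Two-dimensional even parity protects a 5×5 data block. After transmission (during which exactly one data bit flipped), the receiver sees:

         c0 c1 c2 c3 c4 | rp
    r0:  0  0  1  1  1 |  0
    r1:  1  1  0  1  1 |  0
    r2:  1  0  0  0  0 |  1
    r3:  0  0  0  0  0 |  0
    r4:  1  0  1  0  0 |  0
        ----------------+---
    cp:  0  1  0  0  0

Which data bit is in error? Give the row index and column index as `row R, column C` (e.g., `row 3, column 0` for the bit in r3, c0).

row 0, column 0

Recompute each row's even parity and compare to rp:
  r0: data parity 1, sent rp 0 → mismatch
  r1: data parity 0, sent rp 0 → ok
  r2: data parity 1, sent rp 1 → ok
  r3: data parity 0, sent rp 0 → ok
  r4: data parity 0, sent rp 0 → ok
Recompute each column's even parity and compare to cp:
  c0: data parity 1, sent cp 0 → mismatch
  c1: data parity 1, sent cp 1 → ok
  c2: data parity 0, sent cp 0 → ok
  c3: data parity 0, sent cp 0 → ok
  c4: data parity 0, sent cp 0 → ok
Exactly one row (r0) and one column (c0) fail → the flipped bit is at their intersection.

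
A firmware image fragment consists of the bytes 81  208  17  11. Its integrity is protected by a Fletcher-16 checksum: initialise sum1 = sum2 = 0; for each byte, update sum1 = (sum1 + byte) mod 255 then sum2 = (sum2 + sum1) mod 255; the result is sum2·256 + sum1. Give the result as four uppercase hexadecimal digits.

E43E

Running sums (mod 255):
  after byte 0 (81): sum1=81, sum2=81
  after byte 1 (208): sum1=34, sum2=115
  after byte 2 (17): sum1=51, sum2=166
  after byte 3 (11): sum1=62, sum2=228
Checksum = sum2·256 + sum1 = 228·256 + 62 = 58430 = 0xE43E.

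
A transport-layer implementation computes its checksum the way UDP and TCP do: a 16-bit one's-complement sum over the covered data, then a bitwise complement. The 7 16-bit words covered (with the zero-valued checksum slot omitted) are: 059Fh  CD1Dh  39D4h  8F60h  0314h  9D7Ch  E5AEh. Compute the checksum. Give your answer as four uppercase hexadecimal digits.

DDCE

One's-complement addition (fold any carry out of bit 15 back into bit 0):
  0x059F + 0xCD1D = 0x0D2BC
  0xD2BC + 0x39D4 = 0x10C90 → wrap carry → 0x0C91
  0x0C91 + 0x8F60 = 0x09BF1
  0x9BF1 + 0x0314 = 0x09F05
  0x9F05 + 0x9D7C = 0x13C81 → wrap carry → 0x3C82
  0x3C82 + 0xE5AE = 0x12230 → wrap carry → 0x2231
One's-complement sum = 0x2231.
Checksum = ~0x2231 & 0xFFFF = 0xDDCE.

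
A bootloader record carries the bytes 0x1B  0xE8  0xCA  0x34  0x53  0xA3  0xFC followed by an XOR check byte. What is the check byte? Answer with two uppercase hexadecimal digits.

XOR the bytes together:
  start with 0x1B
  0x1B ⊕ 0xE8 = 0xF3
  0xF3 ⊕ 0xCA = 0x39
  0x39 ⊕ 0x34 = 0x0D
  0x0D ⊕ 0x53 = 0x5E
  0x5E ⊕ 0xA3 = 0xFD
  0xFD ⊕ 0xFC = 0x01

01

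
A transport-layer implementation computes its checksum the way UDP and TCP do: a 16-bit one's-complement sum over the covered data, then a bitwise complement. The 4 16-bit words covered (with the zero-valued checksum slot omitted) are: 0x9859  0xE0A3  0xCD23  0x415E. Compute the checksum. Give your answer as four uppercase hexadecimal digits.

One's-complement addition (fold any carry out of bit 15 back into bit 0):
  0x9859 + 0xE0A3 = 0x178FC → wrap carry → 0x78FD
  0x78FD + 0xCD23 = 0x14620 → wrap carry → 0x4621
  0x4621 + 0x415E = 0x0877F
One's-complement sum = 0x877F.
Checksum = ~0x877F & 0xFFFF = 0x7880.

7880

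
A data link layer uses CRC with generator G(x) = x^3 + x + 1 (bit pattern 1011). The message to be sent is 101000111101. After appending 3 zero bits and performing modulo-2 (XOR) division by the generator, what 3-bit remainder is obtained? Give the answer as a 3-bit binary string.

100

Append 3 zeros: 101000111101000. Divide by 1011 (XOR where the leading bit is 1):
  pos 0: 1010 XOR 1011 = 0001
  pos 3: 1001 XOR 1011 = 0010
  pos 5: 1011 XOR 1011 = 0000
  pos 9: 1010 XOR 1011 = 0001
Remainder (last 3 bits) = 100. This is the CRC / FCS.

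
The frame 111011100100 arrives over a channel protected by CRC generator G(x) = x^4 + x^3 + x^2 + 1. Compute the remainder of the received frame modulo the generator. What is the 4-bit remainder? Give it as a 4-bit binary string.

1101

Modulo-2 division of 111011100100 by 11101:
  pos 0: 11101 XOR 11101 = 00000
  pos 5: 11001 XOR 11101 = 00100
  pos 7: 10000 XOR 11101 = 01101
Remainder = 1101 (nonzero — an error is detected).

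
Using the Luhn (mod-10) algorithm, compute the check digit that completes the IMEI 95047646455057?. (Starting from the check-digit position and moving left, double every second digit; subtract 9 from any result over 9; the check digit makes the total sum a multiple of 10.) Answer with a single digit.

Partial digits right→left: 7 5 0 5 5 4 6 4 6 7 4 0 5 9
Double every second digit counting from the check-digit position (so the 1st, 3rd, 5th, ... of the partial from the right).
  doubled (with −9 where >9): 5 0 1 3 3 8 1 → sum 21
  kept as-is: 5 5 4 4 7 0 9 → sum 34
Total = 21 + 34 = 55.
Check digit = (10 − (55 mod 10)) mod 10 = 5.

5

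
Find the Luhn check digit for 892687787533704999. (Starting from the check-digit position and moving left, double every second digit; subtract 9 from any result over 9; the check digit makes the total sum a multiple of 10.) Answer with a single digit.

Partial digits right→left: 9 9 9 4 0 7 3 3 5 7 8 7 7 8 6 2 9 8
Double every second digit counting from the check-digit position (so the 1st, 3rd, 5th, ... of the partial from the right).
  doubled (with −9 where >9): 9 9 0 6 1 7 5 3 9 → sum 49
  kept as-is: 9 4 7 3 7 7 8 2 8 → sum 55
Total = 49 + 55 = 104.
Check digit = (10 − (104 mod 10)) mod 10 = 6.

6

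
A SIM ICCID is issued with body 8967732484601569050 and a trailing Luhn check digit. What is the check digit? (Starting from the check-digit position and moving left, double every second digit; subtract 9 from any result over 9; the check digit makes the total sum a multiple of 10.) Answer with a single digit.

Partial digits right→left: 0 5 0 9 6 5 1 0 6 4 8 4 2 3 7 7 6 9 8
Double every second digit counting from the check-digit position (so the 1st, 3rd, 5th, ... of the partial from the right).
  doubled (with −9 where >9): 0 0 3 2 3 7 4 5 3 7 → sum 34
  kept as-is: 5 9 5 0 4 4 3 7 9 → sum 46
Total = 34 + 46 = 80.
Check digit = (10 − (80 mod 10)) mod 10 = 0.

0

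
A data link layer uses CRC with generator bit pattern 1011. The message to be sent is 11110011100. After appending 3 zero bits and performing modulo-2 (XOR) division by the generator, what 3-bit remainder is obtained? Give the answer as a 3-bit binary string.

100

Append 3 zeros: 11110011100000. Divide by 1011 (XOR where the leading bit is 1):
  pos 0: 1111 XOR 1011 = 0100
  pos 1: 1000 XOR 1011 = 0011
  pos 3: 1101 XOR 1011 = 0110
  pos 4: 1101 XOR 1011 = 0110
  pos 5: 1101 XOR 1011 = 0110
  pos 6: 1100 XOR 1011 = 0111
  pos 7: 1110 XOR 1011 = 0101
  pos 8: 1010 XOR 1011 = 0001
Remainder (last 3 bits) = 100. This is the CRC / FCS.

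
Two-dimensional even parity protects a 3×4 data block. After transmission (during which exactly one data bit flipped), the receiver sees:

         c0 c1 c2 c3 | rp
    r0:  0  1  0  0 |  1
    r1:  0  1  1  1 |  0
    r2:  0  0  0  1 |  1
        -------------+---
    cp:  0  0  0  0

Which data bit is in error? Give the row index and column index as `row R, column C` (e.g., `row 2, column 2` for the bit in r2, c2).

row 1, column 2

Recompute each row's even parity and compare to rp:
  r0: data parity 1, sent rp 1 → ok
  r1: data parity 1, sent rp 0 → mismatch
  r2: data parity 1, sent rp 1 → ok
Recompute each column's even parity and compare to cp:
  c0: data parity 0, sent cp 0 → ok
  c1: data parity 0, sent cp 0 → ok
  c2: data parity 1, sent cp 0 → mismatch
  c3: data parity 0, sent cp 0 → ok
Exactly one row (r1) and one column (c2) fail → the flipped bit is at their intersection.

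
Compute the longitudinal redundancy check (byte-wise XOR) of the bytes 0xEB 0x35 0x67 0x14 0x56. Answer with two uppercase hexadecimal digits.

XOR the bytes together:
  start with 0xEB
  0xEB ⊕ 0x35 = 0xDE
  0xDE ⊕ 0x67 = 0xB9
  0xB9 ⊕ 0x14 = 0xAD
  0xAD ⊕ 0x56 = 0xFB

FB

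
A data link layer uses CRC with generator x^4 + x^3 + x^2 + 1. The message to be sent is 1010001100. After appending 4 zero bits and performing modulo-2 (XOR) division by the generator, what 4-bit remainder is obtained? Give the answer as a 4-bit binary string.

1100

Append 4 zeros: 10100011000000. Divide by 11101 (XOR where the leading bit is 1):
  pos 0: 10100 XOR 11101 = 01001
  pos 1: 10010 XOR 11101 = 01111
  pos 2: 11111 XOR 11101 = 00010
  pos 5: 10100 XOR 11101 = 01001
  pos 6: 10010 XOR 11101 = 01111
  pos 7: 11110 XOR 11101 = 00011
Remainder (last 4 bits) = 1100. This is the CRC / FCS.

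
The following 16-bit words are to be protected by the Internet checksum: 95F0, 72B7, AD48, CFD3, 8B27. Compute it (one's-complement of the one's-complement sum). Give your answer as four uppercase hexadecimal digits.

One's-complement addition (fold any carry out of bit 15 back into bit 0):
  0x95F0 + 0x72B7 = 0x108A7 → wrap carry → 0x08A8
  0x08A8 + 0xAD48 = 0x0B5F0
  0xB5F0 + 0xCFD3 = 0x185C3 → wrap carry → 0x85C4
  0x85C4 + 0x8B27 = 0x110EB → wrap carry → 0x10EC
One's-complement sum = 0x10EC.
Checksum = ~0x10EC & 0xFFFF = 0xEF13.

EF13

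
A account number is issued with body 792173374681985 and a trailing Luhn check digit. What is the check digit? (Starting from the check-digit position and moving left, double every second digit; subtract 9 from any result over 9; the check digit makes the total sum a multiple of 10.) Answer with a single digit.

Partial digits right→left: 5 8 9 1 8 6 4 7 3 3 7 1 2 9 7
Double every second digit counting from the check-digit position (so the 1st, 3rd, 5th, ... of the partial from the right).
  doubled (with −9 where >9): 1 9 7 8 6 5 4 5 → sum 45
  kept as-is: 8 1 6 7 3 1 9 → sum 35
Total = 45 + 35 = 80.
Check digit = (10 − (80 mod 10)) mod 10 = 0.

0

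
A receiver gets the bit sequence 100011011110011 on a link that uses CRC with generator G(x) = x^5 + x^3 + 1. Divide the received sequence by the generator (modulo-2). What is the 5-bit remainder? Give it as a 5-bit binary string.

Modulo-2 division of 100011011110011 by 101001:
  pos 0: 100011 XOR 101001 = 001010
  pos 2: 101001 XOR 101001 = 000000
  pos 8: 111001 XOR 101001 = 010000
  pos 9: 100001 XOR 101001 = 001000
Remainder = 01000 (nonzero — an error is detected).

01000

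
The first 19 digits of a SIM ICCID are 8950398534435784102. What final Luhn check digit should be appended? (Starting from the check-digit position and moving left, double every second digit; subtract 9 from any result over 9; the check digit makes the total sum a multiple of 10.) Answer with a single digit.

Partial digits right→left: 2 0 1 4 8 7 5 3 4 4 3 5 8 9 3 0 5 9 8
Double every second digit counting from the check-digit position (so the 1st, 3rd, 5th, ... of the partial from the right).
  doubled (with −9 where >9): 4 2 7 1 8 6 7 6 1 7 → sum 49
  kept as-is: 0 4 7 3 4 5 9 0 9 → sum 41
Total = 49 + 41 = 90.
Check digit = (10 − (90 mod 10)) mod 10 = 0.

0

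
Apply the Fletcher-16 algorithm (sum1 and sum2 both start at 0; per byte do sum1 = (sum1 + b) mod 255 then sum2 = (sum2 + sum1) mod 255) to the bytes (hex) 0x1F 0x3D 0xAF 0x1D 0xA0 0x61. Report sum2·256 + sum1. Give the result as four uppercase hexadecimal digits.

A52B

Running sums (mod 255):
  after byte 0 (0x1F): sum1=31, sum2=31
  after byte 1 (0x3D): sum1=92, sum2=123
  after byte 2 (0xAF): sum1=12, sum2=135
  after byte 3 (0x1D): sum1=41, sum2=176
  after byte 4 (0xA0): sum1=201, sum2=122
  after byte 5 (0x61): sum1=43, sum2=165
Checksum = sum2·256 + sum1 = 165·256 + 43 = 42283 = 0xA52B.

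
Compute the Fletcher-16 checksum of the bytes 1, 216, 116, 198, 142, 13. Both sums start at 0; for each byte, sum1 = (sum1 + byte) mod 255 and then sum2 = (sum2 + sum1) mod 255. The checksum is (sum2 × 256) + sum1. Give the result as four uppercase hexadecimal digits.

92B0

Running sums (mod 255):
  after byte 0 (1): sum1=1, sum2=1
  after byte 1 (216): sum1=217, sum2=218
  after byte 2 (116): sum1=78, sum2=41
  after byte 3 (198): sum1=21, sum2=62
  after byte 4 (142): sum1=163, sum2=225
  after byte 5 (13): sum1=176, sum2=146
Checksum = sum2·256 + sum1 = 146·256 + 176 = 37552 = 0x92B0.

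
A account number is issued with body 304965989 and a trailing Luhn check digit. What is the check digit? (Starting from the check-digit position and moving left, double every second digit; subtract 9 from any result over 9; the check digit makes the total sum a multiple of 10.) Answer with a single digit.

Partial digits right→left: 9 8 9 5 6 9 4 0 3
Double every second digit counting from the check-digit position (so the 1st, 3rd, 5th, ... of the partial from the right).
  doubled (with −9 where >9): 9 9 3 8 6 → sum 35
  kept as-is: 8 5 9 0 → sum 22
Total = 35 + 22 = 57.
Check digit = (10 − (57 mod 10)) mod 10 = 3.

3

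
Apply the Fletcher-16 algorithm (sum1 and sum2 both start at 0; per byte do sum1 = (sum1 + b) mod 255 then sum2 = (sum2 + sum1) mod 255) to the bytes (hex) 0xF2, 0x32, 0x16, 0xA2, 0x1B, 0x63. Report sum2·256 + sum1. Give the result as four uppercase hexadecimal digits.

865C

Running sums (mod 255):
  after byte 0 (0xF2): sum1=242, sum2=242
  after byte 1 (0x32): sum1=37, sum2=24
  after byte 2 (0x16): sum1=59, sum2=83
  after byte 3 (0xA2): sum1=221, sum2=49
  after byte 4 (0x1B): sum1=248, sum2=42
  after byte 5 (0x63): sum1=92, sum2=134
Checksum = sum2·256 + sum1 = 134·256 + 92 = 34396 = 0x865C.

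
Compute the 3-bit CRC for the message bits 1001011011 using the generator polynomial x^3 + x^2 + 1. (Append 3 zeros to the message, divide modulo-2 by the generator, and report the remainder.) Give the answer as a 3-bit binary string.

Append 3 zeros: 1001011011000. Divide by 1101 (XOR where the leading bit is 1):
  pos 0: 1001 XOR 1101 = 0100
  pos 1: 1000 XOR 1101 = 0101
  pos 2: 1011 XOR 1101 = 0110
  pos 3: 1101 XOR 1101 = 0000
  pos 8: 1100 XOR 1101 = 0001
Remainder (last 3 bits) = 010. This is the CRC / FCS.

010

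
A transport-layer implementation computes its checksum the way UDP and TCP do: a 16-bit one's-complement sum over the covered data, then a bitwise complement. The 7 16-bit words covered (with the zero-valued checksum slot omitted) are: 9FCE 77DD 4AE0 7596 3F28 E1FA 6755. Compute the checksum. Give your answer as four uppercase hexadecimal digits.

One's-complement addition (fold any carry out of bit 15 back into bit 0):
  0x9FCE + 0x77DD = 0x117AB → wrap carry → 0x17AC
  0x17AC + 0x4AE0 = 0x0628C
  0x628C + 0x7596 = 0x0D822
  0xD822 + 0x3F28 = 0x1174A → wrap carry → 0x174B
  0x174B + 0xE1FA = 0x0F945
  0xF945 + 0x6755 = 0x1609A → wrap carry → 0x609B
One's-complement sum = 0x609B.
Checksum = ~0x609B & 0xFFFF = 0x9F64.

9F64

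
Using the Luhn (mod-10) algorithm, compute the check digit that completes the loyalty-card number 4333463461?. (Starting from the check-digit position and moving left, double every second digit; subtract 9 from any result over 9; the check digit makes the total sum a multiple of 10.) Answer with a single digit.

5

Partial digits right→left: 1 6 4 3 6 4 3 3 3 4
Double every second digit counting from the check-digit position (so the 1st, 3rd, 5th, ... of the partial from the right).
  doubled (with −9 where >9): 2 8 3 6 6 → sum 25
  kept as-is: 6 3 4 3 4 → sum 20
Total = 25 + 20 = 45.
Check digit = (10 − (45 mod 10)) mod 10 = 5.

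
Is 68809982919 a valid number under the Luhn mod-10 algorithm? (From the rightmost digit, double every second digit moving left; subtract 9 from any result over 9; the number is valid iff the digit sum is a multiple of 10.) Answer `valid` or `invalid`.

From the right, keep odd positions and double even positions (subtract 9 from any doubled value over 9):
  doubled (positions 2,4,...): 2 4 9 0 7 → sum 22
  kept (positions 1,3,...): 9 9 8 9 8 6 → sum 49
Total = 71.
71 mod 10 = 1, so the number is invalid.

invalid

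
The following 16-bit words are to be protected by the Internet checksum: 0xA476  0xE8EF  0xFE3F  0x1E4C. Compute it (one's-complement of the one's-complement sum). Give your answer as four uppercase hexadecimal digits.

One's-complement addition (fold any carry out of bit 15 back into bit 0):
  0xA476 + 0xE8EF = 0x18D65 → wrap carry → 0x8D66
  0x8D66 + 0xFE3F = 0x18BA5 → wrap carry → 0x8BA6
  0x8BA6 + 0x1E4C = 0x0A9F2
One's-complement sum = 0xA9F2.
Checksum = ~0xA9F2 & 0xFFFF = 0x560D.

560D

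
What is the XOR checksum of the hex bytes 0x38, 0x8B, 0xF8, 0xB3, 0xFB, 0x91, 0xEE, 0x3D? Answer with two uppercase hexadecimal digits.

41

XOR the bytes together:
  start with 0x38
  0x38 ⊕ 0x8B = 0xB3
  0xB3 ⊕ 0xF8 = 0x4B
  0x4B ⊕ 0xB3 = 0xF8
  0xF8 ⊕ 0xFB = 0x03
  0x03 ⊕ 0x91 = 0x92
  0x92 ⊕ 0xEE = 0x7C
  0x7C ⊕ 0x3D = 0x41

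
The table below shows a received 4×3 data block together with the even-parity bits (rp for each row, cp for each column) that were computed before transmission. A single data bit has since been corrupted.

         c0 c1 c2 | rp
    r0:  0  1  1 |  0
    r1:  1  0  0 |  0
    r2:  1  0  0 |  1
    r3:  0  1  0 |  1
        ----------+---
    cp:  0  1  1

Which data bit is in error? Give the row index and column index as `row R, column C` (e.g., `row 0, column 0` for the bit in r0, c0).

Recompute each row's even parity and compare to rp:
  r0: data parity 0, sent rp 0 → ok
  r1: data parity 1, sent rp 0 → mismatch
  r2: data parity 1, sent rp 1 → ok
  r3: data parity 1, sent rp 1 → ok
Recompute each column's even parity and compare to cp:
  c0: data parity 0, sent cp 0 → ok
  c1: data parity 0, sent cp 1 → mismatch
  c2: data parity 1, sent cp 1 → ok
Exactly one row (r1) and one column (c1) fail → the flipped bit is at their intersection.

row 1, column 1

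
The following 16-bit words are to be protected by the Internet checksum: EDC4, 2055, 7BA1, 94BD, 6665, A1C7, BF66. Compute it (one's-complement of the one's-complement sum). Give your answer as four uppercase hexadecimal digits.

19F3

One's-complement addition (fold any carry out of bit 15 back into bit 0):
  0xEDC4 + 0x2055 = 0x10E19 → wrap carry → 0x0E1A
  0x0E1A + 0x7BA1 = 0x089BB
  0x89BB + 0x94BD = 0x11E78 → wrap carry → 0x1E79
  0x1E79 + 0x6665 = 0x084DE
  0x84DE + 0xA1C7 = 0x126A5 → wrap carry → 0x26A6
  0x26A6 + 0xBF66 = 0x0E60C
One's-complement sum = 0xE60C.
Checksum = ~0xE60C & 0xFFFF = 0x19F3.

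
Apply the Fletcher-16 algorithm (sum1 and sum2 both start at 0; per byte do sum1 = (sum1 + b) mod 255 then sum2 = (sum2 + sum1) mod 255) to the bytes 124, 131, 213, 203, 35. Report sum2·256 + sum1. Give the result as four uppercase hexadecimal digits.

B8C4

Running sums (mod 255):
  after byte 0 (124): sum1=124, sum2=124
  after byte 1 (131): sum1=0, sum2=124
  after byte 2 (213): sum1=213, sum2=82
  after byte 3 (203): sum1=161, sum2=243
  after byte 4 (35): sum1=196, sum2=184
Checksum = sum2·256 + sum1 = 184·256 + 196 = 47300 = 0xB8C4.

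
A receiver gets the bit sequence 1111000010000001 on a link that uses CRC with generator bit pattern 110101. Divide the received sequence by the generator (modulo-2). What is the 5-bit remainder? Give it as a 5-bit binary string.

00000

Modulo-2 division of 1111000010000001 by 110101:
  pos 0: 111100 XOR 110101 = 001001
  pos 2: 100100 XOR 110101 = 010001
  pos 3: 100011 XOR 110101 = 010110
  pos 4: 101100 XOR 110101 = 011001
  pos 5: 110010 XOR 110101 = 000111
  pos 8: 111000 XOR 110101 = 001101
  pos 10: 110101 XOR 110101 = 000000
Remainder = 00000 (zero — the frame passes the CRC check).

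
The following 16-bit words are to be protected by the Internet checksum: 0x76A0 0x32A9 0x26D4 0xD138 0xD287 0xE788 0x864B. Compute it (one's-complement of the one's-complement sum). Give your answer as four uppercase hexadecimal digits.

One's-complement addition (fold any carry out of bit 15 back into bit 0):
  0x76A0 + 0x32A9 = 0x0A949
  0xA949 + 0x26D4 = 0x0D01D
  0xD01D + 0xD138 = 0x1A155 → wrap carry → 0xA156
  0xA156 + 0xD287 = 0x173DD → wrap carry → 0x73DE
  0x73DE + 0xE788 = 0x15B66 → wrap carry → 0x5B67
  0x5B67 + 0x864B = 0x0E1B2
One's-complement sum = 0xE1B2.
Checksum = ~0xE1B2 & 0xFFFF = 0x1E4D.

1E4D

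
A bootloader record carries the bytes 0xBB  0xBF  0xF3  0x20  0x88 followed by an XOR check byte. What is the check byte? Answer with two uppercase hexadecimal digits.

5F

XOR the bytes together:
  start with 0xBB
  0xBB ⊕ 0xBF = 0x04
  0x04 ⊕ 0xF3 = 0xF7
  0xF7 ⊕ 0x20 = 0xD7
  0xD7 ⊕ 0x88 = 0x5F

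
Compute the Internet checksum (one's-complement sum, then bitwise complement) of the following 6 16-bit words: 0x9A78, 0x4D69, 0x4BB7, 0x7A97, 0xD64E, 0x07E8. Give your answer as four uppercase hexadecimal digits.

7398

One's-complement addition (fold any carry out of bit 15 back into bit 0):
  0x9A78 + 0x4D69 = 0x0E7E1
  0xE7E1 + 0x4BB7 = 0x13398 → wrap carry → 0x3399
  0x3399 + 0x7A97 = 0x0AE30
  0xAE30 + 0xD64E = 0x1847E → wrap carry → 0x847F
  0x847F + 0x07E8 = 0x08C67
One's-complement sum = 0x8C67.
Checksum = ~0x8C67 & 0xFFFF = 0x7398.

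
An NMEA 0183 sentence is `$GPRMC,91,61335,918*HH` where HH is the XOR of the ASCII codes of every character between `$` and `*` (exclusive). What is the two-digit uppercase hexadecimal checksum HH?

XOR the ASCII codes of the payload characters:
  'G' = 0x47 → acc = 0x47
  'P' = 0x50 → acc = 0x17
  'R' = 0x52 → acc = 0x45
  'M' = 0x4D → acc = 0x08
  'C' = 0x43 → acc = 0x4B
  ',' = 0x2C → acc = 0x67
  '9' = 0x39 → acc = 0x5E
  '1' = 0x31 → acc = 0x6F
  ',' = 0x2C → acc = 0x43
  '6' = 0x36 → acc = 0x75
  '1' = 0x31 → acc = 0x44
  '3' = 0x33 → acc = 0x77
  '3' = 0x33 → acc = 0x44
  '5' = 0x35 → acc = 0x71
  ',' = 0x2C → acc = 0x5D
  '9' = 0x39 → acc = 0x64
  '1' = 0x31 → acc = 0x55
  '8' = 0x38 → acc = 0x6D
Checksum = 0x6D.

6D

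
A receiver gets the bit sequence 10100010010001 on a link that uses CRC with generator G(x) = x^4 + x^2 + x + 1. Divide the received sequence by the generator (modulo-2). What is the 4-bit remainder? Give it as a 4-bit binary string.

1011

Modulo-2 division of 10100010010001 by 10111:
  pos 0: 10100 XOR 10111 = 00011
  pos 3: 11010 XOR 10111 = 01101
  pos 4: 11010 XOR 10111 = 01101
  pos 5: 11011 XOR 10111 = 01100
  pos 6: 11000 XOR 10111 = 01111
  pos 7: 11110 XOR 10111 = 01001
  pos 8: 10010 XOR 10111 = 00101
Remainder = 1011 (nonzero — an error is detected).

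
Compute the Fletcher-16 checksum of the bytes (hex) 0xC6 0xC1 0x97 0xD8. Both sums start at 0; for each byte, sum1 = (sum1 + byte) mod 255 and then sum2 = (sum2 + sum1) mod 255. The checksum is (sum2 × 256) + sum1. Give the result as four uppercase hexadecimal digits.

Running sums (mod 255):
  after byte 0 (0xC6): sum1=198, sum2=198
  after byte 1 (0xC1): sum1=136, sum2=79
  after byte 2 (0x97): sum1=32, sum2=111
  after byte 3 (0xD8): sum1=248, sum2=104
Checksum = sum2·256 + sum1 = 104·256 + 248 = 26872 = 0x68F8.

68F8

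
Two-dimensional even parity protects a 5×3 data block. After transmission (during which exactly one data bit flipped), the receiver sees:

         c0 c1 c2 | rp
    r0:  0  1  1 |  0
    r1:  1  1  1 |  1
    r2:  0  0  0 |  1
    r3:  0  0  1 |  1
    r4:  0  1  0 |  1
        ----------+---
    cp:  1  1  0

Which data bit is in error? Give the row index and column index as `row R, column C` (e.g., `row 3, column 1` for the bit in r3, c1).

row 2, column 2

Recompute each row's even parity and compare to rp:
  r0: data parity 0, sent rp 0 → ok
  r1: data parity 1, sent rp 1 → ok
  r2: data parity 0, sent rp 1 → mismatch
  r3: data parity 1, sent rp 1 → ok
  r4: data parity 1, sent rp 1 → ok
Recompute each column's even parity and compare to cp:
  c0: data parity 1, sent cp 1 → ok
  c1: data parity 1, sent cp 1 → ok
  c2: data parity 1, sent cp 0 → mismatch
Exactly one row (r2) and one column (c2) fail → the flipped bit is at their intersection.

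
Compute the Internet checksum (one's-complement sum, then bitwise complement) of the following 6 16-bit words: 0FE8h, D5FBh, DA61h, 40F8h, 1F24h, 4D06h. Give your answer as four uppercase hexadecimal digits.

One's-complement addition (fold any carry out of bit 15 back into bit 0):
  0x0FE8 + 0xD5FB = 0x0E5E3
  0xE5E3 + 0xDA61 = 0x1C044 → wrap carry → 0xC045
  0xC045 + 0x40F8 = 0x1013D → wrap carry → 0x013E
  0x013E + 0x1F24 = 0x02062
  0x2062 + 0x4D06 = 0x06D68
One's-complement sum = 0x6D68.
Checksum = ~0x6D68 & 0xFFFF = 0x9297.

9297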